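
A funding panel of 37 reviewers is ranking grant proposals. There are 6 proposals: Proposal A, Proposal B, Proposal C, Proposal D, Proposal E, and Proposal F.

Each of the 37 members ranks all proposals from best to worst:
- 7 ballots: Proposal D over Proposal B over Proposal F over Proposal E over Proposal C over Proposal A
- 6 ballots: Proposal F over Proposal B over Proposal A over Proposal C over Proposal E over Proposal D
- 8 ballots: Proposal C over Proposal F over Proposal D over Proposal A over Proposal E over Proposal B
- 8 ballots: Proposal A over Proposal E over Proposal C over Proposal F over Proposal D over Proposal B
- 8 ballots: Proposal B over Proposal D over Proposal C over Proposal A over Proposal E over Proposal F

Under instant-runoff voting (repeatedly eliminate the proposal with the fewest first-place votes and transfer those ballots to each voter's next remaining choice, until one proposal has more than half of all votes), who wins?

Round 1: Proposal A 8, Proposal B 8, Proposal C 8, Proposal D 7, Proposal E 0, Proposal F 6. Proposal E eliminated.
Round 2: Proposal A 8, Proposal B 8, Proposal C 8, Proposal D 7, Proposal F 6. Proposal F eliminated.
Round 3: Proposal A 8, Proposal B 14, Proposal C 8, Proposal D 7. Proposal D eliminated.
Round 4: Proposal A 8, Proposal B 21, Proposal C 8. Proposal B has a majority (≥19).

Proposal B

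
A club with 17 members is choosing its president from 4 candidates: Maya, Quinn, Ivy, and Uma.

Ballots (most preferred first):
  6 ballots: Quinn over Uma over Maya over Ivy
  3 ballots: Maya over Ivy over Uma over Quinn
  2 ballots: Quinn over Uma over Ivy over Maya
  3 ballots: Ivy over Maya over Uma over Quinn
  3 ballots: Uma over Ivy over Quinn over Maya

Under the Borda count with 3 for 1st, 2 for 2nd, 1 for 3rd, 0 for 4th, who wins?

Uma

Maya: 6×1 + 3×3 + 2×0 + 3×2 + 3×0 = 21
Quinn: 6×3 + 3×0 + 2×3 + 3×0 + 3×1 = 27
Ivy: 6×0 + 3×2 + 2×1 + 3×3 + 3×2 = 23
Uma: 6×2 + 3×1 + 2×2 + 3×1 + 3×3 = 31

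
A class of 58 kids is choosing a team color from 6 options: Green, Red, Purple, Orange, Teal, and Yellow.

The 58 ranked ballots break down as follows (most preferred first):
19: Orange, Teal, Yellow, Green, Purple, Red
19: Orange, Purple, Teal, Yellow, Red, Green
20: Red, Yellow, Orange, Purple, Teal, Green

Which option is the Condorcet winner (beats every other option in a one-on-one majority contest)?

Orange vs Green: 58–0
Orange vs Red: 38–20
Orange vs Purple: 58–0
Orange vs Teal: 58–0
Orange vs Yellow: 38–20
Orange beats every other option.

Orange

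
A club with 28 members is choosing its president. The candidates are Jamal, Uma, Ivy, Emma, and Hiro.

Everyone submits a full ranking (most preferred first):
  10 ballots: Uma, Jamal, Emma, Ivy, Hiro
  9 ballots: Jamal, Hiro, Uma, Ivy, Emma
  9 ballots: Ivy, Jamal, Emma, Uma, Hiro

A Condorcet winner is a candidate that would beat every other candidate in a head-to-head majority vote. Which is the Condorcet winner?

Jamal vs Uma: 18–10
Jamal vs Ivy: 19–9
Jamal vs Emma: 28–0
Jamal vs Hiro: 28–0
Jamal beats every other candidate.

Jamal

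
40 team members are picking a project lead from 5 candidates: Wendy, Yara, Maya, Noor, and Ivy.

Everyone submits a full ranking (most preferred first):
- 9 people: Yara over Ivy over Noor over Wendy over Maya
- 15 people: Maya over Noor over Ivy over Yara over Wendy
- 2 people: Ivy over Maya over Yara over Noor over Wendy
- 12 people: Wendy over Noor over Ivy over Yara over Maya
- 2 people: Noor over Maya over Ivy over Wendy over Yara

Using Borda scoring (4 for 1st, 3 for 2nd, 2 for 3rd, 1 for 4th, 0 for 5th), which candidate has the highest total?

Wendy: 9×1 + 15×0 + 2×0 + 12×4 + 2×1 = 59
Yara: 9×4 + 15×1 + 2×2 + 12×1 + 2×0 = 67
Maya: 9×0 + 15×4 + 2×3 + 12×0 + 2×3 = 72
Noor: 9×2 + 15×3 + 2×1 + 12×3 + 2×4 = 109
Ivy: 9×3 + 15×2 + 2×4 + 12×2 + 2×2 = 93

Noor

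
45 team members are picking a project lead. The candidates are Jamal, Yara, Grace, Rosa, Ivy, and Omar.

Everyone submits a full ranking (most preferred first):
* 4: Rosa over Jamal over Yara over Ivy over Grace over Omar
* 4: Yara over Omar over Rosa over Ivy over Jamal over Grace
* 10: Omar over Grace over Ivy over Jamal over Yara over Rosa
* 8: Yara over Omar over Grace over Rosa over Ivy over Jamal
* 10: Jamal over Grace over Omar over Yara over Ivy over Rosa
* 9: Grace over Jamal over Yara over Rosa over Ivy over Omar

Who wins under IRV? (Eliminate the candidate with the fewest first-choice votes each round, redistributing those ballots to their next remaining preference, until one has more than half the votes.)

Round 1: Jamal 10, Yara 12, Grace 9, Rosa 4, Ivy 0, Omar 10. Ivy eliminated.
Round 2: Jamal 10, Yara 12, Grace 9, Rosa 4, Omar 10. Rosa eliminated.
Round 3: Jamal 14, Yara 12, Grace 9, Omar 10. Grace eliminated.
Round 4: Jamal 23, Yara 12, Omar 10. Jamal has a majority (≥23).

Jamal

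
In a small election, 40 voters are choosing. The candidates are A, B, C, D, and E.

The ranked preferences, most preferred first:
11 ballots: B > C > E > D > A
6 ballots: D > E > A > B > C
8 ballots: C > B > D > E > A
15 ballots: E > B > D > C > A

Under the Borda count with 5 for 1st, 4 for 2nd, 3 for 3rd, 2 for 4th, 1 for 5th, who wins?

A: 11×1 + 6×3 + 8×1 + 15×1 = 52
B: 11×5 + 6×2 + 8×4 + 15×4 = 159
C: 11×4 + 6×1 + 8×5 + 15×2 = 120
D: 11×2 + 6×5 + 8×3 + 15×3 = 121
E: 11×3 + 6×4 + 8×2 + 15×5 = 148

B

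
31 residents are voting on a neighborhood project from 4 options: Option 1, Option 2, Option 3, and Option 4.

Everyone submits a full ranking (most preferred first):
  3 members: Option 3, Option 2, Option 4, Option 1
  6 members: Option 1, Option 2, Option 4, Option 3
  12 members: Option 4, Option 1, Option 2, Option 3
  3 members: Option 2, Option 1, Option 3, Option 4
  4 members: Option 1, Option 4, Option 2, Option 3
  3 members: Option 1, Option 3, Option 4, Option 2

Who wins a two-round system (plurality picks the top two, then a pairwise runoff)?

Round 1 first-place votes: Option 1 13, Option 2 3, Option 3 3, Option 4 12. Option 1 and Option 4 advance.
Runoff: Option 1 is ranked above Option 4 on 16 ballots, Option 4 above Option 1 on 15.

Option 1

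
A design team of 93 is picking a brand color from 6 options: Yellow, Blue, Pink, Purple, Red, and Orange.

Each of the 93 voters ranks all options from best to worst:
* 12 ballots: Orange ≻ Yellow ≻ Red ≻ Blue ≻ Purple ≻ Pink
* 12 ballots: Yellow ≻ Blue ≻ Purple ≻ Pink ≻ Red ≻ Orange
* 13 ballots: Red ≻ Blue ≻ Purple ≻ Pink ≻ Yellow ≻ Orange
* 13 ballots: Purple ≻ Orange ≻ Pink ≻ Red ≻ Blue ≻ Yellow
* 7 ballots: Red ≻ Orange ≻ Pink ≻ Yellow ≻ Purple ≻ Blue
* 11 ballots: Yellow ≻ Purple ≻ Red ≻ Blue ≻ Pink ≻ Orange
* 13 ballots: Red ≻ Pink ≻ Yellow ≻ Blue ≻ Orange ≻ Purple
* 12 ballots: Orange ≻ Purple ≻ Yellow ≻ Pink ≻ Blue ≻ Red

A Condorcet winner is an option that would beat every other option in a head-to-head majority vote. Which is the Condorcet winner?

Yellow vs Blue: 67–26
Yellow vs Pink: 47–46
Yellow vs Purple: 55–38
Yellow vs Red: 47–46
Yellow vs Orange: 49–44
Yellow beats every other option.

Yellow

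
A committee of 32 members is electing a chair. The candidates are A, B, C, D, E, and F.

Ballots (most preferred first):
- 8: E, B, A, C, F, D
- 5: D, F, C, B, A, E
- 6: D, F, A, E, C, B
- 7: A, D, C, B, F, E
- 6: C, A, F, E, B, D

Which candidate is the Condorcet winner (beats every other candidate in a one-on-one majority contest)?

A vs B: 19–13
A vs C: 21–11
A vs D: 21–11
A vs E: 24–8
A vs F: 21–11
A beats every other candidate.

A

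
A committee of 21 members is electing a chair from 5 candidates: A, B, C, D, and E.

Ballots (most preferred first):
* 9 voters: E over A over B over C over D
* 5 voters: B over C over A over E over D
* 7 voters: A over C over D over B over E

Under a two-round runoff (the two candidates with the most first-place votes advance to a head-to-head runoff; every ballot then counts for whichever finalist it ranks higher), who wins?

Round 1 first-place votes: A 7, B 5, C 0, D 0, E 9. E and A advance.
Runoff: E is ranked above A on 9 ballots, A above E on 12.

A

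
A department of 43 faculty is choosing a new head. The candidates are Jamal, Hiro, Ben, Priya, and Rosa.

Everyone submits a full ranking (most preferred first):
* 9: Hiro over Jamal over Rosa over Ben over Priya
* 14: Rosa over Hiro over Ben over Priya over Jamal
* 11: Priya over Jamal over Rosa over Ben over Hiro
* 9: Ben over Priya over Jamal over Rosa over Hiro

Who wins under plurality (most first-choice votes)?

Rosa

First-place votes: Jamal 0, Hiro 9, Ben 9, Priya 11, Rosa 14.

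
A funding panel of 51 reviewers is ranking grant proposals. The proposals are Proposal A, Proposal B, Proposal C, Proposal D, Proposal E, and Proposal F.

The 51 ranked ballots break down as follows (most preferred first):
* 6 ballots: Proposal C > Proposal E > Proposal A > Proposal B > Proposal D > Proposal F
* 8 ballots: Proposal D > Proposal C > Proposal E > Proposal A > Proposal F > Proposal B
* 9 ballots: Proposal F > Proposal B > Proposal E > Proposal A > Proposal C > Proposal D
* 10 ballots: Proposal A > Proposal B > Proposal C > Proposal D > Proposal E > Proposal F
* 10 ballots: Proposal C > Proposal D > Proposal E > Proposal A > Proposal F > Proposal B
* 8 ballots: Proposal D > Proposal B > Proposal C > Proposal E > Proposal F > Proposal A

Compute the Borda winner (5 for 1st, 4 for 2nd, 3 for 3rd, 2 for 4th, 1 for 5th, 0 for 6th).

Proposal A: 6×3 + 8×2 + 9×2 + 10×5 + 10×2 + 8×0 = 122
Proposal B: 6×2 + 8×0 + 9×4 + 10×4 + 10×0 + 8×4 = 120
Proposal C: 6×5 + 8×4 + 9×1 + 10×3 + 10×5 + 8×3 = 175
Proposal D: 6×1 + 8×5 + 9×0 + 10×2 + 10×4 + 8×5 = 146
Proposal E: 6×4 + 8×3 + 9×3 + 10×1 + 10×3 + 8×2 = 131
Proposal F: 6×0 + 8×1 + 9×5 + 10×0 + 10×1 + 8×1 = 71

Proposal C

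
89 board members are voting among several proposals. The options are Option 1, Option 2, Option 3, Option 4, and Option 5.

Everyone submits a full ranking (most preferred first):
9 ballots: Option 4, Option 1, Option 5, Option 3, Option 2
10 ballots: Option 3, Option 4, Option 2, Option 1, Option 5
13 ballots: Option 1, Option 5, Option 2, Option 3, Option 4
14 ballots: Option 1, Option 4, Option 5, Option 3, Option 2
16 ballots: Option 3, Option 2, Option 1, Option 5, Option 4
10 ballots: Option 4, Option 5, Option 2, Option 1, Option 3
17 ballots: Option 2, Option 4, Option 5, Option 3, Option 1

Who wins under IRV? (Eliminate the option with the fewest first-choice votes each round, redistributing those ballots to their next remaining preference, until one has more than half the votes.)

Round 1: Option 1 27, Option 2 17, Option 3 26, Option 4 19, Option 5 0. Option 5 eliminated.
Round 2: Option 1 27, Option 2 17, Option 3 26, Option 4 19. Option 2 eliminated.
Round 3: Option 1 27, Option 3 26, Option 4 36. Option 3 eliminated.
Round 4: Option 1 43, Option 4 46. Option 4 has a majority (≥45).

Option 4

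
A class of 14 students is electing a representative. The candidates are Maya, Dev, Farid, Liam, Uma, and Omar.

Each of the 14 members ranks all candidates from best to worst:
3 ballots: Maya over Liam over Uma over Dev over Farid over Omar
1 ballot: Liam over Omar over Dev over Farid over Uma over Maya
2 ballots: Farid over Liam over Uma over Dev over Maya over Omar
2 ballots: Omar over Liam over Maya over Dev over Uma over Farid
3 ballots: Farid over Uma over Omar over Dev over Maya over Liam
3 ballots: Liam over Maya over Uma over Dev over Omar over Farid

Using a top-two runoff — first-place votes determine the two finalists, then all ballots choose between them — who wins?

Round 1 first-place votes: Maya 3, Dev 0, Farid 5, Liam 4, Uma 0, Omar 2. Farid and Liam advance.
Runoff: Farid is ranked above Liam on 5 ballots, Liam above Farid on 9.

Liam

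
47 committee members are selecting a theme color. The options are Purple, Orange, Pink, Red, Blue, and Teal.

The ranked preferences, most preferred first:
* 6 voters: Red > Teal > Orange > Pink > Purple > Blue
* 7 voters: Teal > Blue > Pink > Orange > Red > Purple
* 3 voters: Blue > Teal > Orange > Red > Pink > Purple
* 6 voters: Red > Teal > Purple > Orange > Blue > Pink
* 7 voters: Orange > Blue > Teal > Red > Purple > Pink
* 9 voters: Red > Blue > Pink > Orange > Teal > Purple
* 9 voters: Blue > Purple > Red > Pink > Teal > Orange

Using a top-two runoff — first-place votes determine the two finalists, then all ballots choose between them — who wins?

Round 1 first-place votes: Purple 0, Orange 7, Pink 0, Red 21, Blue 12, Teal 7. Red and Blue advance.
Runoff: Red is ranked above Blue on 21 ballots, Blue above Red on 26.

Blue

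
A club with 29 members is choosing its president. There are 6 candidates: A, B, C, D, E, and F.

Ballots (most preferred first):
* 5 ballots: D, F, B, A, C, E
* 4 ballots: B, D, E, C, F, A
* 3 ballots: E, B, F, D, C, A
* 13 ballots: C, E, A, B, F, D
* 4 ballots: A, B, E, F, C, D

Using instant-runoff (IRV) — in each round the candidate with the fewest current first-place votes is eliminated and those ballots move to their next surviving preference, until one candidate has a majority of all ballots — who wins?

Round 1: A 4, B 4, C 13, D 5, E 3, F 0. F eliminated.
Round 2: A 4, B 4, C 13, D 5, E 3. E eliminated.
Round 3: A 4, B 7, C 13, D 5. A eliminated.
Round 4: B 11, C 13, D 5. D eliminated.
Round 5: B 16, C 13. B has a majority (≥15).

B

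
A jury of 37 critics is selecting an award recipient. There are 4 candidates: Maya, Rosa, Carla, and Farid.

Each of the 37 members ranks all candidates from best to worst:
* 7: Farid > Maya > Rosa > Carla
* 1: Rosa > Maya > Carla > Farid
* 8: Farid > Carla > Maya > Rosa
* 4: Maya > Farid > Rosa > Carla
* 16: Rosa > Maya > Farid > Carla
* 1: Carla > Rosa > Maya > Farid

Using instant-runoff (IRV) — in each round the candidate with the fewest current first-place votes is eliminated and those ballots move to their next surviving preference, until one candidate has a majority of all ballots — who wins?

Round 1: Maya 4, Rosa 17, Carla 1, Farid 15. Carla eliminated.
Round 2: Maya 4, Rosa 18, Farid 15. Maya eliminated.
Round 3: Rosa 18, Farid 19. Farid has a majority (≥19).

Farid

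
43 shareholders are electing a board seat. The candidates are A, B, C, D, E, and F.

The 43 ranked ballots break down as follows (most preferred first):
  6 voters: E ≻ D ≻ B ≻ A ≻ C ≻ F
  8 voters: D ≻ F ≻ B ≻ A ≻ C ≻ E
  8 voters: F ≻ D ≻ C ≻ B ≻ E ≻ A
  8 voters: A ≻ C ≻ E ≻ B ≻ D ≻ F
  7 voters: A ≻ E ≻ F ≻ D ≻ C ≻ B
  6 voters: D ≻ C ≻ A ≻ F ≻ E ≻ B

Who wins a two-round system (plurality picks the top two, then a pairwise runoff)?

Round 1 first-place votes: A 15, B 0, C 0, D 14, E 6, F 8. A and D advance.
Runoff: A is ranked above D on 15 ballots, D above A on 28.

D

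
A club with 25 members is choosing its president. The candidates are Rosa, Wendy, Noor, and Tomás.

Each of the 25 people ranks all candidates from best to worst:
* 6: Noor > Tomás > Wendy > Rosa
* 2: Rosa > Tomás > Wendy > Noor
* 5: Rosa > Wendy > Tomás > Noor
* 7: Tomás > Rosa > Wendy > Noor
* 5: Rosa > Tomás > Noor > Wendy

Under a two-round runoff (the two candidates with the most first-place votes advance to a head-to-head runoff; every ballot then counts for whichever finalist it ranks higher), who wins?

Round 1 first-place votes: Rosa 12, Wendy 0, Noor 6, Tomás 7. Rosa and Tomás advance.
Runoff: Rosa is ranked above Tomás on 12 ballots, Tomás above Rosa on 13.

Tomás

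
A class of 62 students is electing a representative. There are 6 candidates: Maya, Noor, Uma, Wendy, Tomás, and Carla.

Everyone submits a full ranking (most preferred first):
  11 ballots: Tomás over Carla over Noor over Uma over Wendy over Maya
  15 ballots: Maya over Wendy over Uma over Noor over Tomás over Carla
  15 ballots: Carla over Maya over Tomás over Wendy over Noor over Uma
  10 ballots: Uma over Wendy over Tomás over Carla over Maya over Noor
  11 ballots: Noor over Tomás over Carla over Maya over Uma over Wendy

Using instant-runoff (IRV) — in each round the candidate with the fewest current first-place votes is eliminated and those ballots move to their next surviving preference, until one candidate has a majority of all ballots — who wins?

Tomás

Round 1: Maya 15, Noor 11, Uma 10, Wendy 0, Tomás 11, Carla 15. Wendy eliminated.
Round 2: Maya 15, Noor 11, Uma 10, Tomás 11, Carla 15. Uma eliminated.
Round 3: Maya 15, Noor 11, Tomás 21, Carla 15. Noor eliminated.
Round 4: Maya 15, Tomás 32, Carla 15. Tomás has a majority (≥32).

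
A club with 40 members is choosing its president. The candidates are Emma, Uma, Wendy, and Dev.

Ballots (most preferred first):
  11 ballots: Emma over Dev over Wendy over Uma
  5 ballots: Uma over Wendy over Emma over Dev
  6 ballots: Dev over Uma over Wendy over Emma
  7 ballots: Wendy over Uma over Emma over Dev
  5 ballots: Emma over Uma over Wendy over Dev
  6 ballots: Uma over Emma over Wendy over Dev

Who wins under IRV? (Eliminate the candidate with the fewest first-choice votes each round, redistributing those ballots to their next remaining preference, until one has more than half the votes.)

Round 1: Emma 16, Uma 11, Wendy 7, Dev 6. Dev eliminated.
Round 2: Emma 16, Uma 17, Wendy 7. Wendy eliminated.
Round 3: Emma 16, Uma 24. Uma has a majority (≥21).

Uma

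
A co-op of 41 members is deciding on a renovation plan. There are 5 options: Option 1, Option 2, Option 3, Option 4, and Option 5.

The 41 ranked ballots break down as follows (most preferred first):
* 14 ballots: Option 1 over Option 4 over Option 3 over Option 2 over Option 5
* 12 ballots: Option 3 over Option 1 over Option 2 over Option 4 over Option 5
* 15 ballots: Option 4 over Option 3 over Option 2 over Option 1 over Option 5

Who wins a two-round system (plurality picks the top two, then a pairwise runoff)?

Round 1 first-place votes: Option 1 14, Option 2 0, Option 3 12, Option 4 15, Option 5 0. Option 4 and Option 1 advance.
Runoff: Option 4 is ranked above Option 1 on 15 ballots, Option 1 above Option 4 on 26.

Option 1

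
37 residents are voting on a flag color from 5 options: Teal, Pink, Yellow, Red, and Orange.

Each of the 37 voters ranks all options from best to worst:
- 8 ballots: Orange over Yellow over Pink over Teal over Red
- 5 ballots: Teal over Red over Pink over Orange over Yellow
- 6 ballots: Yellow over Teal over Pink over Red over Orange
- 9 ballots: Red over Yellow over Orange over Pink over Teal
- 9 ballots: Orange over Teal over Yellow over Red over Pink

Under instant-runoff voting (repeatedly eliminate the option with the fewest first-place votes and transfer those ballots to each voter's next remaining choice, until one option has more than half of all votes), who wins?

Red

Round 1: Teal 5, Pink 0, Yellow 6, Red 9, Orange 17. Pink eliminated.
Round 2: Teal 5, Yellow 6, Red 9, Orange 17. Teal eliminated.
Round 3: Yellow 6, Red 14, Orange 17. Yellow eliminated.
Round 4: Red 20, Orange 17. Red has a majority (≥19).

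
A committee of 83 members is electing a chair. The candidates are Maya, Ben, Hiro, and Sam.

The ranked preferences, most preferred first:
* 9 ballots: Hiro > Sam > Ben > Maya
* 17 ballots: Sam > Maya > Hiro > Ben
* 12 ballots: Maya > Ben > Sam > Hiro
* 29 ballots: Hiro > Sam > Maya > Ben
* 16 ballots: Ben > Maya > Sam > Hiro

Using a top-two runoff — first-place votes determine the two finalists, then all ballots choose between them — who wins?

Round 1 first-place votes: Maya 12, Ben 16, Hiro 38, Sam 17. Hiro and Sam advance.
Runoff: Hiro is ranked above Sam on 38 ballots, Sam above Hiro on 45.

Sam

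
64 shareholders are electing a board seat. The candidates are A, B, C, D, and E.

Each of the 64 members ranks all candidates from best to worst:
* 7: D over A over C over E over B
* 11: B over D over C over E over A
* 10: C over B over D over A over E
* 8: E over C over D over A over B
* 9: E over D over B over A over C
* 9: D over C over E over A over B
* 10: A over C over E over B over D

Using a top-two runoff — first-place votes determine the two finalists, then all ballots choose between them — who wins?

Round 1 first-place votes: A 10, B 11, C 10, D 16, E 17. E and D advance.
Runoff: E is ranked above D on 27 ballots, D above E on 37.

D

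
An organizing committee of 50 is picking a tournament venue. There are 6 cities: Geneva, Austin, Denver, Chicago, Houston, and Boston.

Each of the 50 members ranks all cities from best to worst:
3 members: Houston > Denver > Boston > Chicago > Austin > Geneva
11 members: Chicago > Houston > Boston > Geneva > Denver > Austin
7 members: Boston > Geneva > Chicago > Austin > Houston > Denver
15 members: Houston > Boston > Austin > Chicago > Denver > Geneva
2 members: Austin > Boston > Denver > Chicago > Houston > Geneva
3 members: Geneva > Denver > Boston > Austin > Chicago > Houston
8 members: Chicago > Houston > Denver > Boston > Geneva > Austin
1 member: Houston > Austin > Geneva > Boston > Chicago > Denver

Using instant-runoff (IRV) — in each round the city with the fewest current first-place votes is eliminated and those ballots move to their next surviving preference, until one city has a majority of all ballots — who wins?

Chicago

Round 1: Geneva 3, Austin 2, Denver 0, Chicago 19, Houston 19, Boston 7. Denver eliminated.
Round 2: Geneva 3, Austin 2, Chicago 19, Houston 19, Boston 7. Austin eliminated.
Round 3: Geneva 3, Chicago 19, Houston 19, Boston 9. Geneva eliminated.
Round 4: Chicago 19, Houston 19, Boston 12. Boston eliminated.
Round 5: Chicago 31, Houston 19. Chicago has a majority (≥26).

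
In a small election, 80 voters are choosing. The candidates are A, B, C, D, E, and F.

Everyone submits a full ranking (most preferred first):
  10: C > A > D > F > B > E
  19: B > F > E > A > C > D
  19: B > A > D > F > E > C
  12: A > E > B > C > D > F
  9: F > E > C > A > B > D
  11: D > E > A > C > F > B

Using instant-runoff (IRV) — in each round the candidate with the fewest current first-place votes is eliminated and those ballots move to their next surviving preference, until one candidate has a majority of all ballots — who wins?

Round 1: A 12, B 38, C 10, D 11, E 0, F 9. E eliminated.
Round 2: A 12, B 38, C 10, D 11, F 9. F eliminated.
Round 3: A 12, B 38, C 19, D 11. D eliminated.
Round 4: A 23, B 38, C 19. C eliminated.
Round 5: A 42, B 38. A has a majority (≥41).

A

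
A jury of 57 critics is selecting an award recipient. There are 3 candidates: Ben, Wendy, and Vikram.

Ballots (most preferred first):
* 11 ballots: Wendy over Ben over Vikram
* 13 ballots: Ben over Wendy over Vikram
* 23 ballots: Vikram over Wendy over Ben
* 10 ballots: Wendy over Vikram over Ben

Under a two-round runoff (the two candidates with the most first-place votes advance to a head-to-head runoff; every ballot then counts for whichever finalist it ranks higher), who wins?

Wendy

Round 1 first-place votes: Ben 13, Wendy 21, Vikram 23. Vikram and Wendy advance.
Runoff: Vikram is ranked above Wendy on 23 ballots, Wendy above Vikram on 34.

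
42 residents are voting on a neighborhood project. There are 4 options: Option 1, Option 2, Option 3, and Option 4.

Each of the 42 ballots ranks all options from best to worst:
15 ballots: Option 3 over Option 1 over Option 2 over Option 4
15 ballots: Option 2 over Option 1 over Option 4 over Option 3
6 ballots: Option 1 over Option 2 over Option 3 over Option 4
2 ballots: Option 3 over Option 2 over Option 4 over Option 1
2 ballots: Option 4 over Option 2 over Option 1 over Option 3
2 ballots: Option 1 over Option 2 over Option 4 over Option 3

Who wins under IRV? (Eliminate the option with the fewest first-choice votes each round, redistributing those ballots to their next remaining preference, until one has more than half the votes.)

Round 1: Option 1 8, Option 2 15, Option 3 17, Option 4 2. Option 4 eliminated.
Round 2: Option 1 8, Option 2 17, Option 3 17. Option 1 eliminated.
Round 3: Option 2 25, Option 3 17. Option 2 has a majority (≥22).

Option 2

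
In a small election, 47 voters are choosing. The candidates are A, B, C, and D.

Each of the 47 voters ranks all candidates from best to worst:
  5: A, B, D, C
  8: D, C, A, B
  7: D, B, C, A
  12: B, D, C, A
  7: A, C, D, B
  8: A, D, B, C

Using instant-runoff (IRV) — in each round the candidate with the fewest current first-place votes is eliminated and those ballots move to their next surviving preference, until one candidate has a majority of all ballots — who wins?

Round 1: A 20, B 12, C 0, D 15. C eliminated.
Round 2: A 20, B 12, D 15. B eliminated.
Round 3: A 20, D 27. D has a majority (≥24).

D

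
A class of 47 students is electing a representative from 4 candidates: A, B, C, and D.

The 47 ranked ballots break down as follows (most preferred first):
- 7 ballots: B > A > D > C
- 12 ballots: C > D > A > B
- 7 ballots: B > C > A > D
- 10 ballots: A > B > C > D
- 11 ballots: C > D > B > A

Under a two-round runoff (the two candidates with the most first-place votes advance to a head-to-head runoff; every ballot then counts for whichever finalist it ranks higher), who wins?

B

Round 1 first-place votes: A 10, B 14, C 23, D 0. C and B advance.
Runoff: C is ranked above B on 23 ballots, B above C on 24.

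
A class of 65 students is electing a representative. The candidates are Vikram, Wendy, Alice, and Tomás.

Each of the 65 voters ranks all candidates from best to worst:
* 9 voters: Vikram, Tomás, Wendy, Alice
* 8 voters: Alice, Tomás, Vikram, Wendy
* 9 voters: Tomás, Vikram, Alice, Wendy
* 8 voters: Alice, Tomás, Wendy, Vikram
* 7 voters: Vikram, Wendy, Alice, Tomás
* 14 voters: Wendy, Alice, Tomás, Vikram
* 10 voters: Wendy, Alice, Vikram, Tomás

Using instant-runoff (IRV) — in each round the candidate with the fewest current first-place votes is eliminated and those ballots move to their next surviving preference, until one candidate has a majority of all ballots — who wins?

Round 1: Vikram 16, Wendy 24, Alice 16, Tomás 9. Tomás eliminated.
Round 2: Vikram 25, Wendy 24, Alice 16. Alice eliminated.
Round 3: Vikram 33, Wendy 32. Vikram has a majority (≥33).

Vikram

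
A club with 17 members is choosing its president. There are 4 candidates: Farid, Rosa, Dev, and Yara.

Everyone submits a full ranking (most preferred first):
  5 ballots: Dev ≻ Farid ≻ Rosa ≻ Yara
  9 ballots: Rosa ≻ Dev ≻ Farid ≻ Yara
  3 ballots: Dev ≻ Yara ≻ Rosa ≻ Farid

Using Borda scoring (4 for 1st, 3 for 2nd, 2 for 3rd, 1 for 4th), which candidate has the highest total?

Dev

Farid: 5×3 + 9×2 + 3×1 = 36
Rosa: 5×2 + 9×4 + 3×2 = 52
Dev: 5×4 + 9×3 + 3×4 = 59
Yara: 5×1 + 9×1 + 3×3 = 23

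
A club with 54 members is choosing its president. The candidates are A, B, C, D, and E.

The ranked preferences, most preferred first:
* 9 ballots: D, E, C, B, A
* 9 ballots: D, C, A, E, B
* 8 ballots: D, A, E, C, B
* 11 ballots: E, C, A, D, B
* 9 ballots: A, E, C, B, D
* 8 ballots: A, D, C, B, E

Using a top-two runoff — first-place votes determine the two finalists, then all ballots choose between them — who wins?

Round 1 first-place votes: A 17, B 0, C 0, D 26, E 11. D and A advance.
Runoff: D is ranked above A on 26 ballots, A above D on 28.

A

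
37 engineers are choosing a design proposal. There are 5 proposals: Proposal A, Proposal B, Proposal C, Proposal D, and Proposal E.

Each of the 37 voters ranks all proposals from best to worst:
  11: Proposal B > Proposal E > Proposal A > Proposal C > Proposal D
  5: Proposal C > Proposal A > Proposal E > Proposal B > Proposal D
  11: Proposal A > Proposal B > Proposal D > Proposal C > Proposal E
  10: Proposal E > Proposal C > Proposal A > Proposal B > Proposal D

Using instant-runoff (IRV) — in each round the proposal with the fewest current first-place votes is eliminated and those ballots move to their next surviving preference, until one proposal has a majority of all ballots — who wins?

Proposal A

Round 1: Proposal A 11, Proposal B 11, Proposal C 5, Proposal D 0, Proposal E 10. Proposal D eliminated.
Round 2: Proposal A 11, Proposal B 11, Proposal C 5, Proposal E 10. Proposal C eliminated.
Round 3: Proposal A 16, Proposal B 11, Proposal E 10. Proposal E eliminated.
Round 4: Proposal A 26, Proposal B 11. Proposal A has a majority (≥19).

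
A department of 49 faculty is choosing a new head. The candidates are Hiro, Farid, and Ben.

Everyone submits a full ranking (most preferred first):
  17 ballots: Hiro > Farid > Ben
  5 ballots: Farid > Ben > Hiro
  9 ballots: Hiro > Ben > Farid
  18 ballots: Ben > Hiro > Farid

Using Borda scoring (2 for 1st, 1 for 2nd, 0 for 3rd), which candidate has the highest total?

Hiro: 17×2 + 5×0 + 9×2 + 18×1 = 70
Farid: 17×1 + 5×2 + 9×0 + 18×0 = 27
Ben: 17×0 + 5×1 + 9×1 + 18×2 = 50

Hiro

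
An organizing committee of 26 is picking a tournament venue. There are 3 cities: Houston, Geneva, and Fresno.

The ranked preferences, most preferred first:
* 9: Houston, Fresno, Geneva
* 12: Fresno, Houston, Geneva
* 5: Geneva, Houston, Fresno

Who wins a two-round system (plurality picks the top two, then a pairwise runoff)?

Houston

Round 1 first-place votes: Houston 9, Geneva 5, Fresno 12. Fresno and Houston advance.
Runoff: Fresno is ranked above Houston on 12 ballots, Houston above Fresno on 14.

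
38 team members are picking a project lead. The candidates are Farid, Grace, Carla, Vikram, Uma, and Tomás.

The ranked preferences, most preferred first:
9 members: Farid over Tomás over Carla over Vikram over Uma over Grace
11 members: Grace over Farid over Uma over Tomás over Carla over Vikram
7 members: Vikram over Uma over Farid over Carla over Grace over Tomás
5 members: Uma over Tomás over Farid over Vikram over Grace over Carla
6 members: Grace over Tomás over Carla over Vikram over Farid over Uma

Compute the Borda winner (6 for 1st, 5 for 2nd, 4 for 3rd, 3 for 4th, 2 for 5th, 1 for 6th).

Farid

Farid: 9×6 + 11×5 + 7×4 + 5×4 + 6×2 = 169
Grace: 9×1 + 11×6 + 7×2 + 5×2 + 6×6 = 135
Carla: 9×4 + 11×2 + 7×3 + 5×1 + 6×4 = 108
Vikram: 9×3 + 11×1 + 7×6 + 5×3 + 6×3 = 113
Uma: 9×2 + 11×4 + 7×5 + 5×6 + 6×1 = 133
Tomás: 9×5 + 11×3 + 7×1 + 5×5 + 6×5 = 140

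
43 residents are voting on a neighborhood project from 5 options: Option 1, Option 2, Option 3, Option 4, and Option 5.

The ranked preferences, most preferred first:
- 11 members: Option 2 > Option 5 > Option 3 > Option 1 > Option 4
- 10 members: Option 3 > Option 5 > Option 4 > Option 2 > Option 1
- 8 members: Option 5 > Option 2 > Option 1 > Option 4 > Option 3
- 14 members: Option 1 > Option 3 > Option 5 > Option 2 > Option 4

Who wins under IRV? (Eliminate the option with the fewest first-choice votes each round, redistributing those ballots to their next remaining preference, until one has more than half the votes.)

Option 2

Round 1: Option 1 14, Option 2 11, Option 3 10, Option 4 0, Option 5 8. Option 4 eliminated.
Round 2: Option 1 14, Option 2 11, Option 3 10, Option 5 8. Option 5 eliminated.
Round 3: Option 1 14, Option 2 19, Option 3 10. Option 3 eliminated.
Round 4: Option 1 14, Option 2 29. Option 2 has a majority (≥22).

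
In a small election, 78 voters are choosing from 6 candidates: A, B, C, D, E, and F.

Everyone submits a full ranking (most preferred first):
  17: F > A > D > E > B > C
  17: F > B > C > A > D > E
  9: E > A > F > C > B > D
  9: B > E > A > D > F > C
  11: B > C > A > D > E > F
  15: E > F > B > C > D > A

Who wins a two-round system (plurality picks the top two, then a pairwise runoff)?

E

Round 1 first-place votes: A 0, B 20, C 0, D 0, E 24, F 34. F and E advance.
Runoff: F is ranked above E on 34 ballots, E above F on 44.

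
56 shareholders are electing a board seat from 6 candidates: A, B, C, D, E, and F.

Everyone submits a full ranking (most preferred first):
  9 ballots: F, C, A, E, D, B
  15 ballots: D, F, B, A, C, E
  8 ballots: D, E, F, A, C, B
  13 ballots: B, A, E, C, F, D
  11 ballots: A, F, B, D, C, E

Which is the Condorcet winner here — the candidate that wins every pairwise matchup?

F

F vs A: 32–24
F vs B: 43–13
F vs C: 43–13
F vs D: 33–23
F vs E: 35–21
F beats every other candidate.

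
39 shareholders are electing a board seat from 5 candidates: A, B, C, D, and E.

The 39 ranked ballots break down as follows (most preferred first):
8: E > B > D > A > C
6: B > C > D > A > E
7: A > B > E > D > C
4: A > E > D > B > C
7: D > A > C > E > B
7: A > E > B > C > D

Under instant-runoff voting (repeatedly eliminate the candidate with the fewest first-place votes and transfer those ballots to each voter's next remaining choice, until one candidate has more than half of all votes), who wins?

D

Round 1: A 18, B 6, C 0, D 7, E 8. C eliminated.
Round 2: A 18, B 6, D 7, E 8. B eliminated.
Round 3: A 18, D 13, E 8. E eliminated.
Round 4: A 18, D 21. D has a majority (≥20).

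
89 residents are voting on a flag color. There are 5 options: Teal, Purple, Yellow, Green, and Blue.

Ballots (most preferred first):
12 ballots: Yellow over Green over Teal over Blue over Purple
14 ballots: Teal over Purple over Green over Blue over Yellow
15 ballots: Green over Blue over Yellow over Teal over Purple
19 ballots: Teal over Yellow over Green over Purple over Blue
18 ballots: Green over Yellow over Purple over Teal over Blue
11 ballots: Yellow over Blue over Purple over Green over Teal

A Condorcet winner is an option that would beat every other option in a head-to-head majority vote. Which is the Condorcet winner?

Green

Green vs Teal: 56–33
Green vs Purple: 64–25
Green vs Yellow: 47–42
Green vs Blue: 78–11
Green beats every other option.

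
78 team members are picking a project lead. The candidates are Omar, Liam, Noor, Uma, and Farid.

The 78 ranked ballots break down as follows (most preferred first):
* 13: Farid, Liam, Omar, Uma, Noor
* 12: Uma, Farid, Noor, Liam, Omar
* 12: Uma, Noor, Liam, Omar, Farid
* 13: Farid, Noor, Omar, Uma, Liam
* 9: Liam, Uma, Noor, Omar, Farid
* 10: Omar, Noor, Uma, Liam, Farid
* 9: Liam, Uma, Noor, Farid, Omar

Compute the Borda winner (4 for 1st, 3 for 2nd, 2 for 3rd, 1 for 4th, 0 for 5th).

Uma

Omar: 13×2 + 12×0 + 12×1 + 13×2 + 9×1 + 10×4 + 9×0 = 113
Liam: 13×3 + 12×1 + 12×2 + 13×0 + 9×4 + 10×1 + 9×4 = 157
Noor: 13×0 + 12×2 + 12×3 + 13×3 + 9×2 + 10×3 + 9×2 = 165
Uma: 13×1 + 12×4 + 12×4 + 13×1 + 9×3 + 10×2 + 9×3 = 196
Farid: 13×4 + 12×3 + 12×0 + 13×4 + 9×0 + 10×0 + 9×1 = 149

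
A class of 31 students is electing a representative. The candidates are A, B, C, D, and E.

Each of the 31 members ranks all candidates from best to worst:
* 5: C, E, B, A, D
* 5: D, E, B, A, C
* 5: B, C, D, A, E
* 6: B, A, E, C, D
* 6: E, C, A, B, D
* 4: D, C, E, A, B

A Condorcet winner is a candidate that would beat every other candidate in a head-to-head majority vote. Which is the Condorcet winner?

E vs A: 20–11
E vs B: 20–11
E vs C: 17–14
E vs D: 17–14
E beats every other candidate.

E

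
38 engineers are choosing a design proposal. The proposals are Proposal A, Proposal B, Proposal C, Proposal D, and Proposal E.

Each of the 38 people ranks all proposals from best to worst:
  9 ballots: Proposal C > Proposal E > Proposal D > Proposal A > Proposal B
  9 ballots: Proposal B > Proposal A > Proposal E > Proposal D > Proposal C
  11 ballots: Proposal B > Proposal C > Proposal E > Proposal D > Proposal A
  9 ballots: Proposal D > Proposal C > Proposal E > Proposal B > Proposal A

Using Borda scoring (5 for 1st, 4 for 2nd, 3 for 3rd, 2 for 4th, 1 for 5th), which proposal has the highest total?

Proposal C

Proposal A: 9×2 + 9×4 + 11×1 + 9×1 = 74
Proposal B: 9×1 + 9×5 + 11×5 + 9×2 = 127
Proposal C: 9×5 + 9×1 + 11×4 + 9×4 = 134
Proposal D: 9×3 + 9×2 + 11×2 + 9×5 = 112
Proposal E: 9×4 + 9×3 + 11×3 + 9×3 = 123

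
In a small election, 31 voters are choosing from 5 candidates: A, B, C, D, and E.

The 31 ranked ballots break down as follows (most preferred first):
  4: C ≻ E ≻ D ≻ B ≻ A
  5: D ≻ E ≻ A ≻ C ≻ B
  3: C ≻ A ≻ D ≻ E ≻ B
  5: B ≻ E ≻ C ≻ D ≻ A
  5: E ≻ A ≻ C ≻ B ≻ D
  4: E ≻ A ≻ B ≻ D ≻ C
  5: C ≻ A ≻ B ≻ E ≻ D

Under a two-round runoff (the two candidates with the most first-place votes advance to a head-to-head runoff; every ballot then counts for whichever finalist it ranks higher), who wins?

E

Round 1 first-place votes: A 0, B 5, C 12, D 5, E 9. C and E advance.
Runoff: C is ranked above E on 12 ballots, E above C on 19.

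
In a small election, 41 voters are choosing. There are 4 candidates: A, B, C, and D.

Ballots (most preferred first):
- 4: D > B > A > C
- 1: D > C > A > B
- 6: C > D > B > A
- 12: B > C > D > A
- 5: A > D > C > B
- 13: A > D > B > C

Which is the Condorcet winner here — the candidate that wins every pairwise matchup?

D vs A: 23–18
D vs B: 29–12
D vs C: 23–18
D beats every other candidate.

D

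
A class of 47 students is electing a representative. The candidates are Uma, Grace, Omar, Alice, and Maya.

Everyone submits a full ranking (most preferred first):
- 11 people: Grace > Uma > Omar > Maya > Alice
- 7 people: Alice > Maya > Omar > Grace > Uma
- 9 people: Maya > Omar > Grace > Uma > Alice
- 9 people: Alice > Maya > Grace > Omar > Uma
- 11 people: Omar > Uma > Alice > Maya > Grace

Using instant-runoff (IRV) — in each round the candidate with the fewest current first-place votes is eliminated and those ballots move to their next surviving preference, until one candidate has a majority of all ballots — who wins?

Round 1: Uma 0, Grace 11, Omar 11, Alice 16, Maya 9. Uma eliminated.
Round 2: Grace 11, Omar 11, Alice 16, Maya 9. Maya eliminated.
Round 3: Grace 11, Omar 20, Alice 16. Grace eliminated.
Round 4: Omar 31, Alice 16. Omar has a majority (≥24).

Omar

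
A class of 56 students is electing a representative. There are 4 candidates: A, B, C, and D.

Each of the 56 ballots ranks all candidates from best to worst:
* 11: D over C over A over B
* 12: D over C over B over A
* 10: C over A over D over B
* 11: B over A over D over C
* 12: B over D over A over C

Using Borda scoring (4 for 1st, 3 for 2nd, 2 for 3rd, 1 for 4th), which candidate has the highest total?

D

A: 11×2 + 12×1 + 10×3 + 11×3 + 12×2 = 121
B: 11×1 + 12×2 + 10×1 + 11×4 + 12×4 = 137
C: 11×3 + 12×3 + 10×4 + 11×1 + 12×1 = 132
D: 11×4 + 12×4 + 10×2 + 11×2 + 12×3 = 170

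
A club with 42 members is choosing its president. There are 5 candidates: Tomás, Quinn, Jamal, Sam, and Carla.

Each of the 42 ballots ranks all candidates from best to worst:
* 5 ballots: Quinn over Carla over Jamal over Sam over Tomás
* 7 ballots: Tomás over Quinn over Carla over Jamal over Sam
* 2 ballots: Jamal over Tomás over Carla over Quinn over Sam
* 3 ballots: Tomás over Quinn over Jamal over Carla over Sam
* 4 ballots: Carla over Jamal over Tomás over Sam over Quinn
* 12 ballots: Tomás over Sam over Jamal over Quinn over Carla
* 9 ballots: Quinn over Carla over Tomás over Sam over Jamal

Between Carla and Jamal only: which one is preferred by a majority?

Carla

Carla is ranked above Jamal on 25 ballots; Jamal above Carla on 17.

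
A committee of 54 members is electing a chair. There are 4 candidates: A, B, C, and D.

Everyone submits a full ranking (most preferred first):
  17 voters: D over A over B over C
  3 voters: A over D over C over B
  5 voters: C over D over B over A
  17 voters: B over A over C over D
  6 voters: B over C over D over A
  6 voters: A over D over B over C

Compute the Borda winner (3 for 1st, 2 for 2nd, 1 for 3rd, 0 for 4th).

A: 17×2 + 3×3 + 5×0 + 17×2 + 6×0 + 6×3 = 95
B: 17×1 + 3×0 + 5×1 + 17×3 + 6×3 + 6×1 = 97
C: 17×0 + 3×1 + 5×3 + 17×1 + 6×2 + 6×0 = 47
D: 17×3 + 3×2 + 5×2 + 17×0 + 6×1 + 6×2 = 85

B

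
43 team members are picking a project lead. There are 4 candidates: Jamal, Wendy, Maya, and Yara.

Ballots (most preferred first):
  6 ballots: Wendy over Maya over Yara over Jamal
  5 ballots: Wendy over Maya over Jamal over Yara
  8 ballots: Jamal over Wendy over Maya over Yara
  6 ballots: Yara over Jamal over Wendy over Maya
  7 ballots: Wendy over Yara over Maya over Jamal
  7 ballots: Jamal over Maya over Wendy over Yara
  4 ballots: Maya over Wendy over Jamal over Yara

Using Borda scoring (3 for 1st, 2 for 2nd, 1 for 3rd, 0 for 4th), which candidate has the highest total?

Jamal: 6×0 + 5×1 + 8×3 + 6×2 + 7×0 + 7×3 + 4×1 = 66
Wendy: 6×3 + 5×3 + 8×2 + 6×1 + 7×3 + 7×1 + 4×2 = 91
Maya: 6×2 + 5×2 + 8×1 + 6×0 + 7×1 + 7×2 + 4×3 = 63
Yara: 6×1 + 5×0 + 8×0 + 6×3 + 7×2 + 7×0 + 4×0 = 38

Wendy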